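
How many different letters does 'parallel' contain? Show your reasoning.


Unique letters in 'parallel': {a, e, l, p, r} = 5 distinct letters.

5


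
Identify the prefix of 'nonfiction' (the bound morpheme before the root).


The word 'nonfiction' = 'non' (prefix) + 'fiction' (root). The prefix is 'non'.

non


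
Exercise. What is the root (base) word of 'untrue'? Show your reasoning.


Remove prefix 'un' from 'untrue' to get root 'true'.

true


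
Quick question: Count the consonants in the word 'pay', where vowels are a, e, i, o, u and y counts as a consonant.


Consonants in 'pay': p, y = 2 consonants.

2


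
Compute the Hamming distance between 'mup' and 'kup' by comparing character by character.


Alignment:
Position 1: 'm' vs 'k' = DIFFER
Position 2: 'u' vs 'u' = match
Position 3: 'p' vs 'p' = match
Total differences: 1

1


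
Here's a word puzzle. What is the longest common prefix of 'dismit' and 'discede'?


Compare from the start: 3 characters match: 'dis'. Mismatch at position 4: 'm' vs 'c'.

dis


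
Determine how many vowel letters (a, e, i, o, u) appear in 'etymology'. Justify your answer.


Vowels in 'etymology': e, o, o = 3 vowels.

3


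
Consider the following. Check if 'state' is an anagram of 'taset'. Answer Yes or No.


Sorted letters of 'state': 'aestt'
Sorted letters of 'taset': 'aestt'
They match.

Yes


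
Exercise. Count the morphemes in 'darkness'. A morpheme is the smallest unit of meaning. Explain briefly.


Decomposition: dark (root) + -ness (suffix) = 2 morpheme(s)

2 morphemes


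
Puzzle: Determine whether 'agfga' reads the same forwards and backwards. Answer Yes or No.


Forward: 'agfga'
Reversed: 'agfga'
They are identical.

Yes


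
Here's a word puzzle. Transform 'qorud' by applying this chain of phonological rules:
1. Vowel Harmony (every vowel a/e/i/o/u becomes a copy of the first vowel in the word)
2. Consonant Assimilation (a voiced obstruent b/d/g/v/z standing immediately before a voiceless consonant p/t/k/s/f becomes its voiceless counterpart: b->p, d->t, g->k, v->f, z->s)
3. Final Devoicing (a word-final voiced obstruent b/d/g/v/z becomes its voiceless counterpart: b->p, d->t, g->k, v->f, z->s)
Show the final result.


Starting form: 'qorud'
Rule 1: Vowel Harmony: all vowels become 'o' (matching first vowel). 'qorud' -> 'qorod'
Rule 2: Consonant Assimilation: no voiced obstruent (b/d/g/v/z) stands immediately before a voiceless consonant (p/t/k/s/f). No change.
Rule 3: Final Devoicing: word-final voiced obstruent 'd' becomes voiceless 't'. 'qorod' -> 'qorot'
Final form: 'qorot'

qorot


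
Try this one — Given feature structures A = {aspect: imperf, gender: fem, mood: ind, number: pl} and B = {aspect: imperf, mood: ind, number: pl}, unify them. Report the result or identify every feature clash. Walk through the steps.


Compare features:
aspect: A=imperf vs B=imperf -> unified: imperf
gender: A=fem vs B=_ -> unified: fem
mood: A=ind vs B=ind -> unified: ind
number: A=pl vs B=pl -> unified: pl
No clashes found.

Unified: {aspect: imperf, gender: fem, mood: ind, number: pl}


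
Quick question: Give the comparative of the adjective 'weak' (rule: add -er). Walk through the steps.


Apply comparative formation (add -er): 'weak' -> 'weaker'.

weaker


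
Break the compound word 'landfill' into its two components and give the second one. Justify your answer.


Split 'landfill' into 'land' + 'fill'. The second part is 'fill'.

fill


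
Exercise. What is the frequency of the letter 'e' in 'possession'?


Letter 'e' in 'possession': found at position(s) 5 = 1 occurrence(s).

1


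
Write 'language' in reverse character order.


Reverse 'language' character by character: 'egaugnal'.

egaugnal


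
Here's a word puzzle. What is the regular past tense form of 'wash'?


Apply rule: Add -ed. 'wash' becomes 'washed'.

washed


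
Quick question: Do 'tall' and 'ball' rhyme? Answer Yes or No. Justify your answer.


Rime (stressed vowel + following sounds) of 'tall': -all = /ɔːl/
Rime of 'ball': -all = /ɔːl/
/ɔːl/ and /ɔːl/ are the same ending sound, so the words rhyme.

Yes


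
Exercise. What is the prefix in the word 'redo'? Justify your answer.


The word 'redo' = 're' (prefix) + 'do' (root). The prefix is 're'.

re


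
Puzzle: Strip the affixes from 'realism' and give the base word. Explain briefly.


Remove suffix '-ism' from 'realism' to get root 'real'.

real


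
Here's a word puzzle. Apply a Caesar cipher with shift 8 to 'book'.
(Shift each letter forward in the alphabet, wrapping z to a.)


Shift each letter by 8: b -> j, o -> w, o -> w, k -> s. Result: 'jwws'.

jwws


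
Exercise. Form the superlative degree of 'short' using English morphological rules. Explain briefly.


Apply superlative formation (add -est): 'short' -> 'shortest'.

shortest


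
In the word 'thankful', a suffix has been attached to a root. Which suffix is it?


The word 'thankful' = 'thank' (root) + '-ful' (suffix). The suffix is '-ful'.

ful


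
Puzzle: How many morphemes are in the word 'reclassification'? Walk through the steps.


Decomposition: re- (prefix) + class (root) + -ify (suffix) + -ation (suffix) = 4 morpheme(s)

4 morphemes


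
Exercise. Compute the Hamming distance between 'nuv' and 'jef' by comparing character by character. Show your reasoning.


Alignment:
Position 1: 'n' vs 'j' = DIFFER
Position 2: 'u' vs 'e' = DIFFER
Position 3: 'v' vs 'f' = DIFFER
Total differences: 3

3


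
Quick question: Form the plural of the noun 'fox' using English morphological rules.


Apply rule: Add -es (sibilant/fricative ending). 'fox' becomes 'foxes'.

foxes


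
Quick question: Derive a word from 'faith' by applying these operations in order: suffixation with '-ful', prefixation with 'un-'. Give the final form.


Step 1: Add suffix '-ful' to 'faith' = 'faithful'
Step 2: Add prefix 'un-' to 'faithful' = 'unfaithful'

unfaithful


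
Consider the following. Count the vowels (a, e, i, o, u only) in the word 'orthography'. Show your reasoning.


Vowels in 'orthography': o, o, a = 3 vowels.

3


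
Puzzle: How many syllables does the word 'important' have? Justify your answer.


Break 'important' into syllables: im-por-tant -> im | por | tant = 3 syllables

3 syllables


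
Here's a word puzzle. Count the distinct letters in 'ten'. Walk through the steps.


Unique letters in 'ten': {e, n, t} = 3 distinct letters.

3


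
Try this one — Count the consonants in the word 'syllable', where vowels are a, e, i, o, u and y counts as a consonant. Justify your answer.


Consonants in 'syllable': s, y, l, l, b, l = 6 consonants.

6


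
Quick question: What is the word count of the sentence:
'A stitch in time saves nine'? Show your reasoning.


Split into words: A | stitch | in | time | saves | nine = 6 words.

6


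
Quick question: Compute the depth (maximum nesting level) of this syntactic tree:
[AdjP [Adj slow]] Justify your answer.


Count bracket nesting levels:
'[' at pos 0: depth = 1
'[' at pos 6: depth = 2
Maximum depth reached: 2

2


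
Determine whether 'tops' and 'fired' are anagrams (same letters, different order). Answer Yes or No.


Sorted letters of 'tops': 'opst'
Sorted letters of 'fired': 'defir'
They do not match.

No


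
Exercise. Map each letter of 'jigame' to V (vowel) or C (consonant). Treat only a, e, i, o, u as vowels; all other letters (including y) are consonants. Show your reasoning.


Letter mapping: j = C, i = V, g = C, a = V, m = C, e = V.

CVCVCV


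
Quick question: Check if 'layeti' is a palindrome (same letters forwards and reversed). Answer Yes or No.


Forward: 'layeti'
Reversed: 'iteyal'
They differ.

No


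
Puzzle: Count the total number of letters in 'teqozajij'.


Spell out 'teqozajij' and number each letter: t(1), e(2), q(3), o(4), z(5), a(6), j(7), i(8), j(9). Total: 9 letters.

9


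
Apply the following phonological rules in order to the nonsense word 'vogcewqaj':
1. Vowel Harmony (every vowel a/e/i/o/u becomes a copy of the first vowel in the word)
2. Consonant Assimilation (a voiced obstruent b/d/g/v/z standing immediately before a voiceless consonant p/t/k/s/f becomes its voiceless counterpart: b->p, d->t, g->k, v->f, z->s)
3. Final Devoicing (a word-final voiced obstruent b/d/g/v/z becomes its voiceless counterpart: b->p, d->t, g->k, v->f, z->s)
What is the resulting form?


Starting form: 'vogcewqaj'
Rule 1: Vowel Harmony: all vowels become 'o' (matching first vowel). 'vogcewqaj' -> 'vogcowqoj'
Rule 2: Consonant Assimilation: no voiced obstruent (b/d/g/v/z) stands immediately before a voiceless consonant (p/t/k/s/f). No change.
Rule 3: Final Devoicing: final consonant 'j' is not one of the voiced obstruents b/d/g/v/z. No change.
Final form: 'vogcowqoj'

vogcowqoj


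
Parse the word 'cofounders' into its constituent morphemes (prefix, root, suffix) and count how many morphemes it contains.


Step 1: Identify prefix: 'co' (meaning: together)
Step 2: Identify root: 'found'
Step 3: Identify suffix(es): 'er, s'
Decomposition: co- (prefix: together) + found (root) + -er (suffix: one who) + -s (plural)
Total morphemes: 4

4 morphemes (co- (prefix: together) + found (root) + -er (suffix: one who) + -s (plural))


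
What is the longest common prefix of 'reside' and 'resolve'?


Compare from the start: 3 characters match: 'res'. Mismatch at position 4: 'i' vs 'o'.

res


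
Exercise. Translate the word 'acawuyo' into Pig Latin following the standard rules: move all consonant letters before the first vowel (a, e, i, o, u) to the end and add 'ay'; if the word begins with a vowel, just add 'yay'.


'acawuyo' starts with a vowel, so add 'yay': 'acawuyoyay'.

acawuyoyay


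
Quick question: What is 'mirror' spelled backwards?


Reverse 'mirror' character by character: 'rorrim'.

rorrim


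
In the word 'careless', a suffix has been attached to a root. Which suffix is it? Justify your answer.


The word 'careless' = 'care' (root) + '-less' (suffix). The suffix is '-less'.

less


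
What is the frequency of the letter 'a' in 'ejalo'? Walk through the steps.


Letter 'a' in 'ejalo': found at position(s) 3 = 1 occurrence(s).

1


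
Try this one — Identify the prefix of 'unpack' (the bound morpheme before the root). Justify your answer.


The word 'unpack' = 'un' (prefix) + 'pack' (root). The prefix is 'un'.

un


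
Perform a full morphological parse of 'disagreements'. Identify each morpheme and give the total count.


Step 1: Identify prefix: 'dis' (meaning: not/apart)
Step 2: Identify root: 'agree'
Step 3: Identify suffix(es): 'ment, s'
Decomposition: dis- (prefix: not/apart) + agree (root) + -ment (suffix: action/result) + -s (plural)
Total morphemes: 4

4 morphemes (dis- (prefix: not/apart) + agree (root) + -ment (suffix: action/result) + -s (plural))


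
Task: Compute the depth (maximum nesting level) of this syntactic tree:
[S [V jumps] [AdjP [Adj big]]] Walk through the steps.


Count bracket nesting levels:
'[' at pos 0: depth = 1
'[' at pos 3: depth = 2
'[' at pos 13: depth = 2
'[' at pos 19: depth = 3
Maximum depth reached: 3

3


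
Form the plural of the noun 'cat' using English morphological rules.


Apply rule: Add -s. 'cat' becomes 'cats'.

cats


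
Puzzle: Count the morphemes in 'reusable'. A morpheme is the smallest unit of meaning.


Decomposition: re- (prefix) + use (root) + -able (suffix) = 3 morpheme(s)

3 morphemes


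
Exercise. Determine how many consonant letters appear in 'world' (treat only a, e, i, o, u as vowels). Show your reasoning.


Consonants in 'world': w, r, l, d = 4 consonants.

4


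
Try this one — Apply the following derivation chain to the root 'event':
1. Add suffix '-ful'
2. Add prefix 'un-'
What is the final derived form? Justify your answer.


Step 1: Add suffix '-ful' to 'event' = 'eventful'
Step 2: Add prefix 'un-' to 'eventful' = 'uneventful'

uneventful


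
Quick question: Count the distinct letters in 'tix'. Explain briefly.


Unique letters in 'tix': {i, t, x} = 3 distinct letters.

3


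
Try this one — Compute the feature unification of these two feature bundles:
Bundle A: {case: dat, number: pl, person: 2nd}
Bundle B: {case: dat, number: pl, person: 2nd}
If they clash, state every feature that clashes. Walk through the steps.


Compare features:
case: A=dat vs B=dat -> unified: dat
number: A=pl vs B=pl -> unified: pl
person: A=2nd vs B=2nd -> unified: 2nd
No clashes found.

Unified: {case: dat, number: pl, person: 2nd}


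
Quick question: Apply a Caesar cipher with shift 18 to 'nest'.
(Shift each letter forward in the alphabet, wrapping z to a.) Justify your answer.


Shift each letter by 18: n -> f, e -> w, s -> k, t -> l. Result: 'fwkl'.

fwkl


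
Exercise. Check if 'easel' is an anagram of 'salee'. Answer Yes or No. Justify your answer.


Sorted letters of 'easel': 'aeels'
Sorted letters of 'salee': 'aeels'
They match.

Yes


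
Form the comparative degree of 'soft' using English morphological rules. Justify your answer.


Apply comparative formation (add -er): 'soft' -> 'softer'.

softer


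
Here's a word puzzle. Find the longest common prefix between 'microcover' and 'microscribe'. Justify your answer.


Compare from the start: 5 characters match: 'micro'. Mismatch at position 6: 'c' vs 's'.

micro


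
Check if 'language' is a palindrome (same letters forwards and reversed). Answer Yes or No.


Forward: 'language'
Reversed: 'egaugnal'
They differ.

No


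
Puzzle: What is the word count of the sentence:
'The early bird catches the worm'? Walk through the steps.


Split into words: The | early | bird | catches | the | worm = 6 words.

6


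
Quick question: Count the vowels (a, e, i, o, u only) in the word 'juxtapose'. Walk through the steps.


Vowels in 'juxtapose': u, a, o, e = 4 vowels.

4


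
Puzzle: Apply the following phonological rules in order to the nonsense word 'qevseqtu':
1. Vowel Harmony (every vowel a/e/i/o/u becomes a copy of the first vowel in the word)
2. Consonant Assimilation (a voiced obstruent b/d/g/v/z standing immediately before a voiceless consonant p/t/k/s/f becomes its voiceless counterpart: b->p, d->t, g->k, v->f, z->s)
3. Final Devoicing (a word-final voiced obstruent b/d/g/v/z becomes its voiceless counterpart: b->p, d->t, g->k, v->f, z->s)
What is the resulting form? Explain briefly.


Starting form: 'qevseqtu'
Rule 1: Vowel Harmony: all vowels become 'e' (matching first vowel). 'qevseqtu' -> 'qevseqte'
Rule 2: Consonant Assimilation: voiced obstruent before voiceless consonant becomes voiceless ('vs' -> 'fs'). 'qevseqte' -> 'qefseqte'
Rule 3: Final Devoicing: the word ends in the vowel 'e', not a consonant. No change.
Final form: 'qefseqte'

qefseqte


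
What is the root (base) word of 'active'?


Remove suffix '-ive' from 'active' to get root 'act'.

act


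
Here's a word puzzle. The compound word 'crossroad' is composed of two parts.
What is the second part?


Split 'crossroad' into 'cross' + 'road'. The second part is 'road'.

road


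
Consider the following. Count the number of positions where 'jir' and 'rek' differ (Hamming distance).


Alignment:
Position 1: 'j' vs 'r' = DIFFER
Position 2: 'i' vs 'e' = DIFFER
Position 3: 'r' vs 'k' = DIFFER
Total differences: 3

3


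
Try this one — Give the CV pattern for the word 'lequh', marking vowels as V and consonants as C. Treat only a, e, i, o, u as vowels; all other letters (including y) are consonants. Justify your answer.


Letter mapping: l = C, e = V, q = C, u = V, h = C.

CVCVC


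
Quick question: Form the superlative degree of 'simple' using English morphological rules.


Apply superlative formation (ends in e: add -st): 'simple' -> 'simplest'.

simplest


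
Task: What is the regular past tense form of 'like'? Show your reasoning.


Apply rule: Add -d (word ends in -e). 'like' becomes 'liked'.

liked


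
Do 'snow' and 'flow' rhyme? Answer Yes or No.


Rime (stressed vowel + following sounds) of 'snow': -ow = /oʊ/
Rime of 'flow': -ow = /oʊ/
/oʊ/ and /oʊ/ are the same ending sound, so the words rhyme.

Yes


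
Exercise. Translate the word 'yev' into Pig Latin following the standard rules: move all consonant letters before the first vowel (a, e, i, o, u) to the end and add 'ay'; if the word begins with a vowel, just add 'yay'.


'yev': move consonant cluster 'y' to end and add 'ay': 'evyay'.

evyay


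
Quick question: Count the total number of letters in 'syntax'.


Spell out 'syntax' and number each letter: s(1), y(2), n(3), t(4), a(5), x(6). Total: 6 letters.

6


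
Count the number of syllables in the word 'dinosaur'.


Break 'dinosaur' into syllables: di-no-saur -> di | no | saur = 3 syllables

3 syllables


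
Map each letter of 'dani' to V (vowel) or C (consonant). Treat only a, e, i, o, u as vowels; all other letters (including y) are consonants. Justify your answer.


Letter mapping: d = C, a = V, n = C, i = V.

CVCV


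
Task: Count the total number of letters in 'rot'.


Spell out 'rot' and number each letter: r(1), o(2), t(3). Total: 3 letters.

3


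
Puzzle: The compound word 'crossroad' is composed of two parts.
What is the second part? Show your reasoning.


Split 'crossroad' into 'cross' + 'road'. The second part is 'road'.

road


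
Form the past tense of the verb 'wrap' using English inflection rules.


Apply rule: Double final consonant and add -ed. 'wrap' becomes 'wrapped'.

wrapped


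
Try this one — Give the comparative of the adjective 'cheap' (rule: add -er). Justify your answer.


Apply comparative formation (add -er): 'cheap' -> 'cheaper'.

cheaper


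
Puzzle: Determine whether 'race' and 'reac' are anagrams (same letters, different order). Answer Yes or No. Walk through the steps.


Sorted letters of 'race': 'acer'
Sorted letters of 'reac': 'acer'
They match.

Yes


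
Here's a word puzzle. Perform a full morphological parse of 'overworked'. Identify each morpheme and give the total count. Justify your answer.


Step 1: Identify prefix: 'over' (meaning: excessively)
Step 2: Identify root: 'work'
Step 3: Identify suffix(es): 'ed'
Decomposition: over- (prefix: excessively) + work (root) + -ed (suffix: past)
Total morphemes: 3

3 morphemes (over- (prefix: excessively) + work (root) + -ed (suffix: past))


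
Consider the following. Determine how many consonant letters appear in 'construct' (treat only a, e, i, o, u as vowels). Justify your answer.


Consonants in 'construct': c, n, s, t, r, c, t = 7 consonants.

7


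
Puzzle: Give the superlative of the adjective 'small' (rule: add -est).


Apply superlative formation (add -est): 'small' -> 'smallest'.

smallest


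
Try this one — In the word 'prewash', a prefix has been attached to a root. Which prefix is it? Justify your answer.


The word 'prewash' = 'pre' (prefix) + 'wash' (root). The prefix is 'pre'.

pre


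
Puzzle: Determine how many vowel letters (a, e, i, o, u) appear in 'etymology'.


Vowels in 'etymology': e, o, o = 3 vowels.

3


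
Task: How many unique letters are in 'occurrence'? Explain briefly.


Unique letters in 'occurrence': {c, e, n, o, r, u} = 6 distinct letters.

6


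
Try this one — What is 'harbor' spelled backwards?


Reverse 'harbor' character by character: 'robrah'.

robrah


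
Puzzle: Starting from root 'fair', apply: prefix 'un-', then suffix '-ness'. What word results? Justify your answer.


Step 1: Add prefix 'un-' to 'fair' = 'unfair'
Step 2: Add suffix '-ness' to 'unfair' = 'unfairness'

unfairness


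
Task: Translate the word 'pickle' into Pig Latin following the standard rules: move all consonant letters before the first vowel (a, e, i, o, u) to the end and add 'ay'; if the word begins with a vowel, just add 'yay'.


'pickle': move consonant cluster 'p' to end and add 'ay': 'icklepay'.

icklepay


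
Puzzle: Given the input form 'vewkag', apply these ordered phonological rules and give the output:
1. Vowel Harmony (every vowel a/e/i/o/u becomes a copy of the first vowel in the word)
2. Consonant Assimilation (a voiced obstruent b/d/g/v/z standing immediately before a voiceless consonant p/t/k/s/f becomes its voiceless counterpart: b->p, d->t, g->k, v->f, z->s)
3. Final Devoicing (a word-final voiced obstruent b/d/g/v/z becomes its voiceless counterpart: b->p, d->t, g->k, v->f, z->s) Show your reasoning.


Starting form: 'vewkag'
Rule 1: Vowel Harmony: all vowels become 'e' (matching first vowel). 'vewkag' -> 'vewkeg'
Rule 2: Consonant Assimilation: no voiced obstruent (b/d/g/v/z) stands immediately before a voiceless consonant (p/t/k/s/f). No change.
Rule 3: Final Devoicing: word-final voiced obstruent 'g' becomes voiceless 'k'. 'vewkeg' -> 'vewkek'
Final form: 'vewkek'

vewkek


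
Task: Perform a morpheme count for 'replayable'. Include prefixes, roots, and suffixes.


Decomposition: re- (prefix) + play (root) + -able (suffix) = 3 morpheme(s)

3 morphemes


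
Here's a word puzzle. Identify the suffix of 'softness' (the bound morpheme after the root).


The word 'softness' = 'soft' (root) + '-ness' (suffix). The suffix is '-ness'.

ness


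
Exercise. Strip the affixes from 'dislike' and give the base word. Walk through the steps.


Remove prefix 'dis' from 'dislike' to get root 'like'.

like


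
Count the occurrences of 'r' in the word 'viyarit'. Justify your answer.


Letter 'r' in 'viyarit': found at position(s) 5 = 1 occurrence(s).

1


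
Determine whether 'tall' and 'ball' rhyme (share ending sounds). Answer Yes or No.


Rime (stressed vowel + following sounds) of 'tall': -all = /ɔːl/
Rime of 'ball': -all = /ɔːl/
/ɔːl/ and /ɔːl/ are the same ending sound, so the words rhyme.

Yes


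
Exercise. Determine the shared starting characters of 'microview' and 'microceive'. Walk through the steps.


Compare from the start: 5 characters match: 'micro'. Mismatch at position 6: 'v' vs 'c'.

micro


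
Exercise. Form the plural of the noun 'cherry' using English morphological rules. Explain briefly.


Apply rule: Change -y to -ies (consonant + y). 'cherry' becomes 'cherries'.

cherries


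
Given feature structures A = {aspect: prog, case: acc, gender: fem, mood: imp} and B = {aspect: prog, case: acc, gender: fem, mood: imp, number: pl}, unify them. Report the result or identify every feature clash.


Compare features:
aspect: A=prog vs B=prog -> unified: prog
case: A=acc vs B=acc -> unified: acc
gender: A=fem vs B=fem -> unified: fem
mood: A=imp vs B=imp -> unified: imp
number: A=_ vs B=pl -> unified: pl
No clashes found.

Unified: {aspect: prog, case: acc, gender: fem, mood: imp, number: pl}


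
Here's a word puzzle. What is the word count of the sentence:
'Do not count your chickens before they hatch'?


Split into words: Do | not | count | your | chickens | before | they | hatch = 8 words.

8


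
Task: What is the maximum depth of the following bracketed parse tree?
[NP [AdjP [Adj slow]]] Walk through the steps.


Count bracket nesting levels:
'[' at pos 0: depth = 1
'[' at pos 4: depth = 2
'[' at pos 10: depth = 3
Maximum depth reached: 3

3


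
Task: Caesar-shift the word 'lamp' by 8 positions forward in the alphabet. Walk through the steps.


Shift each letter by 8: l -> t, a -> i, m -> u, p -> x. Result: 'tiux'.

tiux


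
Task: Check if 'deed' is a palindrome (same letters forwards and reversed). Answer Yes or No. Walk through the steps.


Forward: 'deed'
Reversed: 'deed'
They are identical.

Yes


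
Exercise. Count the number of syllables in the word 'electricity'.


Break 'electricity' into syllables: e-lec-tric-i-ty -> e | lec | tric | i | ty = 5 syllables

5 syllables


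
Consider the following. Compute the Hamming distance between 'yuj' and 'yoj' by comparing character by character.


Alignment:
Position 1: 'y' vs 'y' = match
Position 2: 'u' vs 'o' = DIFFER
Position 3: 'j' vs 'j' = match
Total differences: 1

1


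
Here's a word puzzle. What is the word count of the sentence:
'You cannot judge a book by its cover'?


Split into words: You | cannot | judge | a | book | by | its | cover = 8 words.

8


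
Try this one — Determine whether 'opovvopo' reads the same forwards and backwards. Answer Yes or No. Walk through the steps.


Forward: 'opovvopo'
Reversed: 'opovvopo'
They are identical.

Yes


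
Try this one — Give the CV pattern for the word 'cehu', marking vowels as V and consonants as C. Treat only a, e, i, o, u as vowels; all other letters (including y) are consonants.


Letter mapping: c = C, e = V, h = C, u = V.

CVCV


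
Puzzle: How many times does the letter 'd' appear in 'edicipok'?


Letter 'd' in 'edicipok': found at position(s) 2 = 1 occurrence(s).

1


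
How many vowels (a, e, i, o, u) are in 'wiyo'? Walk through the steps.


Vowels in 'wiyo': i, o = 2 vowels.

2


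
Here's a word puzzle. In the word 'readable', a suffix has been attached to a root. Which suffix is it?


The word 'readable' = 'read' (root) + '-able' (suffix). The suffix is '-able'.

able


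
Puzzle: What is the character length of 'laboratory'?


Spell out 'laboratory' and number each letter: l(1), a(2), b(3), o(4), r(5), a(6), t(7), o(8), r(9), y(10). Total: 10 letters.

10


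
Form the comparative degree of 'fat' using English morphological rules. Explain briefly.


Apply comparative formation (double final consonant, add -er): 'fat' -> 'fatter'.

fatter


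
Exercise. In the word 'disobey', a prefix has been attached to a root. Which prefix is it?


The word 'disobey' = 'dis' (prefix) + 'obey' (root). The prefix is 'dis'.

dis


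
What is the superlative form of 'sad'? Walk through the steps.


Apply superlative formation (double final consonant, add -est): 'sad' -> 'saddest'.

saddest


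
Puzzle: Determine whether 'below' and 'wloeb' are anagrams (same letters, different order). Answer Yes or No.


Sorted letters of 'below': 'below'
Sorted letters of 'wloeb': 'below'
They match.

Yes


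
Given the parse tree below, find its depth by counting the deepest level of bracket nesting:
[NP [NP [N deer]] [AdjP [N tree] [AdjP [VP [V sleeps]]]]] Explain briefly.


Count bracket nesting levels:
'[' at pos 0: depth = 1
'[' at pos 4: depth = 2
'[' at pos 8: depth = 3
'[' at pos 18: depth = 2
'[' at pos 24: depth = 3
'[' at pos 33: depth = 3
'[' at pos 39: depth = 4
'[' at pos 43: depth = 5
Maximum depth reached: 5

5


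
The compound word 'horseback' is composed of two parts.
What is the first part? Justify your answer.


Split 'horseback' into 'horse' + 'back'. The first part is 'horse'.

horse


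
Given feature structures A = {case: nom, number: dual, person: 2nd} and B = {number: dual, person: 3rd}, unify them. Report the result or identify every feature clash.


Compare features:
case: A=nom vs B=_ -> unified: nom
number: A=dual vs B=dual -> unified: dual
person: A=2nd vs B=3rd -> CLASH
Clash detected on feature 'person' (2nd vs 3rd); unification fails.

CLASH on 'person' (2nd vs 3rd)


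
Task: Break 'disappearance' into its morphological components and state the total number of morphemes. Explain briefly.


Step 1: Identify prefix: 'dis' (meaning: not/apart)
Step 2: Identify root: 'appear'
Step 3: Identify suffix(es): 'ance'
Decomposition: dis- (prefix: not/apart) + appear (root) + -ance (suffix: state/act)
Total morphemes: 3

3 morphemes (dis- (prefix: not/apart) + appear (root) + -ance (suffix: state/act))


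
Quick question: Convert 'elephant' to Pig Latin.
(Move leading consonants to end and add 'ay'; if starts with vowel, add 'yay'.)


'elephant' starts with a vowel, so add 'yay': 'elephantyay'.

elephantyay


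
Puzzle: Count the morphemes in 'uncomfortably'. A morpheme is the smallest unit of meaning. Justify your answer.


Decomposition: un- (prefix) + comfort (root) + -able (suffix) + -ly (suffix) = 4 morpheme(s)

4 morphemes


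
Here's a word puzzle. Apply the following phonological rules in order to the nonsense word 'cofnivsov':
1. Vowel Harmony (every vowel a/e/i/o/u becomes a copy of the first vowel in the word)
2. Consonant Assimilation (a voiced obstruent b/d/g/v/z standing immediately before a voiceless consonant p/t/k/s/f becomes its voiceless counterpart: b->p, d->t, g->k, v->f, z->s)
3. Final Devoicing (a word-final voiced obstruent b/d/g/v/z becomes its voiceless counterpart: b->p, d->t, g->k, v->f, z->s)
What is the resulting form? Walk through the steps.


Starting form: 'cofnivsov'
Rule 1: Vowel Harmony: all vowels become 'o' (matching first vowel). 'cofnivsov' -> 'cofnovsov'
Rule 2: Consonant Assimilation: voiced obstruent before voiceless consonant becomes voiceless ('vs' -> 'fs'). 'cofnovsov' -> 'cofnofsov'
Rule 3: Final Devoicing: word-final voiced obstruent 'v' becomes voiceless 'f'. 'cofnofsov' -> 'cofnofsof'
Final form: 'cofnofsof'

cofnofsof


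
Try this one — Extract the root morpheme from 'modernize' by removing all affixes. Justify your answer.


Remove suffix '-ize' from 'modernize' to get root 'modern'.

modern


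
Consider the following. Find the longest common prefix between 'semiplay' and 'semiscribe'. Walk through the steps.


Compare from the start: 4 characters match: 'semi'. Mismatch at position 5: 'p' vs 's'.

semi


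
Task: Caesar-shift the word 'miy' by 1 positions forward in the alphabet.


Shift each letter by 1: m -> n, i -> j, y -> z. Result: 'njz'.

njz


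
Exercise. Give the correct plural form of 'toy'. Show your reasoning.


Apply rule: Add -s. 'toy' becomes 'toys'.

toys


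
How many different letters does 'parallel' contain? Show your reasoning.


Unique letters in 'parallel': {a, e, l, p, r} = 5 distinct letters.

5


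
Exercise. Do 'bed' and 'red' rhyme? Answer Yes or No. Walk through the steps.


Rime (stressed vowel + following sounds) of 'bed': -ed = /ɛd/
Rime of 'red': -ed = /ɛd/
/ɛd/ and /ɛd/ are the same ending sound, so the words rhyme.

Yes


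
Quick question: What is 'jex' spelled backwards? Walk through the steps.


Reverse 'jex' character by character: 'xej'.

xej


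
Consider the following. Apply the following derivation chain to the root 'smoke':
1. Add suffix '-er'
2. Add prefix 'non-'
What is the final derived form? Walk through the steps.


Step 1: Add suffix '-er' to 'smoke' = 'smoker'
Step 2: Add prefix 'non-' to 'smoker' = 'nonsmoker'

nonsmoker


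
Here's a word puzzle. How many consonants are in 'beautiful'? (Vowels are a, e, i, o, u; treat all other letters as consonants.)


Consonants in 'beautiful': b, t, f, l = 4 consonants.

4


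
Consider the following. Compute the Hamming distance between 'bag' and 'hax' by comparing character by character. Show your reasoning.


Alignment:
Position 1: 'b' vs 'h' = DIFFER
Position 2: 'a' vs 'a' = match
Position 3: 'g' vs 'x' = DIFFER
Total differences: 2

2


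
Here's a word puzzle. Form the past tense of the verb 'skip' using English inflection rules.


Apply rule: Double final consonant and add -ed. 'skip' becomes 'skipped'.

skipped


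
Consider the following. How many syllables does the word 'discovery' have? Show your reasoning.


Break 'discovery' into syllables: dis-cov-er-y -> dis | cov | er | y = 4 syllables

4 syllables


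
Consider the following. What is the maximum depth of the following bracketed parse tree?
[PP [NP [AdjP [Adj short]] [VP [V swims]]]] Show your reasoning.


Count bracket nesting levels:
'[' at pos 0: depth = 1
'[' at pos 4: depth = 2
'[' at pos 8: depth = 3
'[' at pos 14: depth = 4
'[' at pos 27: depth = 3
'[' at pos 31: depth = 4
Maximum depth reached: 4

4


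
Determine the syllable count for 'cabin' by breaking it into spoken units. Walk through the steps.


Break 'cabin' into syllables: cab-in -> cab | in = 2 syllables

2 syllables


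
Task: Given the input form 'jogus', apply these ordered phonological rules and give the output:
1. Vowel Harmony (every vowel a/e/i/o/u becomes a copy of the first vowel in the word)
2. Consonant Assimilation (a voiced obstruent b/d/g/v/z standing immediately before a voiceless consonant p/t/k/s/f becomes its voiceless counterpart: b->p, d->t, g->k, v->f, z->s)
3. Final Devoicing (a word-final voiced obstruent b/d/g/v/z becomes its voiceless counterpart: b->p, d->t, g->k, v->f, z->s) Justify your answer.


Starting form: 'jogus'
Rule 1: Vowel Harmony: all vowels become 'o' (matching first vowel). 'jogus' -> 'jogos'
Rule 2: Consonant Assimilation: no voiced obstruent (b/d/g/v/z) stands immediately before a voiceless consonant (p/t/k/s/f). No change.
Rule 3: Final Devoicing: final consonant 's' is not one of the voiced obstruents b/d/g/v/z. No change.
Final form: 'jogos'

jogos


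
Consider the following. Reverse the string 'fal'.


Reverse 'fal' character by character: 'laf'.

laf


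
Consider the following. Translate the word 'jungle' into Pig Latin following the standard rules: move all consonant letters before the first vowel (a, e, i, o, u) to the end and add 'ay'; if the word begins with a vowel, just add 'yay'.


'jungle': move consonant cluster 'j' to end and add 'ay': 'unglejay'.

unglejay


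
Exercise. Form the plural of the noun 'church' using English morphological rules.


Apply rule: Add -es (sibilant/fricative ending). 'church' becomes 'churches'.

churches


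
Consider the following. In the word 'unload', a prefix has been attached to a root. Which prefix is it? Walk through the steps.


The word 'unload' = 'un' (prefix) + 'load' (root). The prefix is 'un'.

un


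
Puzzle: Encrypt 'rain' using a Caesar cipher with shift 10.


Shift each letter by 10: r -> b, a -> k, i -> s, n -> x. Result: 'bksx'.

bksx


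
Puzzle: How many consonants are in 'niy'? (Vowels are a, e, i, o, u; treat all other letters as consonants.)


Consonants in 'niy': n, y = 2 consonants.

2


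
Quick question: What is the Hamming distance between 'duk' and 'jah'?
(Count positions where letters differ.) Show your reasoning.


Alignment:
Position 1: 'd' vs 'j' = DIFFER
Position 2: 'u' vs 'a' = DIFFER
Position 3: 'k' vs 'h' = DIFFER
Total differences: 3

3


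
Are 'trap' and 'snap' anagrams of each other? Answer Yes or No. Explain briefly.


Sorted letters of 'trap': 'aprt'
Sorted letters of 'snap': 'anps'
They do not match.

No


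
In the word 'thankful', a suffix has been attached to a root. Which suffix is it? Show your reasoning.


The word 'thankful' = 'thank' (root) + '-ful' (suffix). The suffix is '-ful'.

ful


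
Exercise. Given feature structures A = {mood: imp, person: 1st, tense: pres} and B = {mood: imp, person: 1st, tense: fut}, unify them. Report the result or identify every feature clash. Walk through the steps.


Compare features:
mood: A=imp vs B=imp -> unified: imp
person: A=1st vs B=1st -> unified: 1st
tense: A=pres vs B=fut -> CLASH
Clash detected on feature 'tense' (pres vs fut); unification fails.

CLASH on 'tense' (pres vs fut)


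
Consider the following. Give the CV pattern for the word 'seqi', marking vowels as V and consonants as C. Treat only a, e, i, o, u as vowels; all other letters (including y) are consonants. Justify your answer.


Letter mapping: s = C, e = V, q = C, i = V.

CVCV


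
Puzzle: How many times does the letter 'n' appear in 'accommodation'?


Letter 'n' in 'accommodation': found at position(s) 13 = 1 occurrence(s).

1


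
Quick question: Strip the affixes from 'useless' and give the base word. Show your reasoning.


Remove suffix '-less' from 'useless' to get root 'use'.

use


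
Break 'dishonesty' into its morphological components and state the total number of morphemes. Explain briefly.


Step 1: Identify prefix: 'dis' (meaning: not/apart)
Step 2: Identify root: 'honest'
Step 3: Identify suffix(es): 'y'
Decomposition: dis- (prefix: not/apart) + honest (root) + -y (suffix: quality)
Total morphemes: 3

3 morphemes (dis- (prefix: not/apart) + honest (root) + -y (suffix: quality))


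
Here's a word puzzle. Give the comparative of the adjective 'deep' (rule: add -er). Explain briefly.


Apply comparative formation (add -er): 'deep' -> 'deeper'.

deeper


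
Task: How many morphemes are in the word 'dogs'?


Decomposition: dog (root) + -s (plural) = 2 morpheme(s)

2 morphemes


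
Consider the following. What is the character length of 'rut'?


Spell out 'rut' and number each letter: r(1), u(2), t(3). Total: 3 letters.

3


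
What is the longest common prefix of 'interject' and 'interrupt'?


Compare from the start: 5 characters match: 'inter'. Mismatch at position 6: 'j' vs 'r'.

inter


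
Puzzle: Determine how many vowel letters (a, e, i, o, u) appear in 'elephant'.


Vowels in 'elephant': e, e, a = 3 vowels.

3


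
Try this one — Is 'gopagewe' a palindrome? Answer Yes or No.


Forward: 'gopagewe'
Reversed: 'ewegapog'
They differ.

No


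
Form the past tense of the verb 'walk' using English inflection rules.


Apply rule: Add -ed. 'walk' becomes 'walked'.

walked


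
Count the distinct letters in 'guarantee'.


Unique letters in 'guarantee': {a, e, g, n, r, t, u} = 7 distinct letters.

7


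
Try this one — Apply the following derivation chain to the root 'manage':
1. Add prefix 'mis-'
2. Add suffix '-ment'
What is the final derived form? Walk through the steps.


Step 1: Add prefix 'mis-' to 'manage' = 'mismanage'
Step 2: Add suffix '-ment' to 'mismanage' = 'mismanagement'

mismanagement


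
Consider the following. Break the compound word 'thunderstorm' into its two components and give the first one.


Split 'thunderstorm' into 'thunder' + 'storm'. The first part is 'thunder'.

thunder


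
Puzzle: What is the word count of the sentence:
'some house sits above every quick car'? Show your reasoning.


Split into words: some | house | sits | above | every | quick | car = 7 words.

7


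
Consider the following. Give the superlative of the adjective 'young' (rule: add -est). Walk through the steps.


Apply superlative formation (add -est): 'young' -> 'youngest'.

youngest


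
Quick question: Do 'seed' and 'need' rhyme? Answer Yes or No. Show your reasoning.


Rime (stressed vowel + following sounds) of 'seed': -eed = /iːd/
Rime of 'need': -eed = /iːd/
/iːd/ and /iːd/ are the same ending sound, so the words rhyme.

Yes


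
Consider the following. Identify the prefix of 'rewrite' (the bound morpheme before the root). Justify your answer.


The word 'rewrite' = 're' (prefix) + 'write' (root). The prefix is 're'.

re


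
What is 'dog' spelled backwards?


Reverse 'dog' character by character: 'god'.

god


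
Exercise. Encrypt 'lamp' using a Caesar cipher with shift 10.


Shift each letter by 10: l -> v, a -> k, m -> w, p -> z. Result: 'vkwz'.

vkwz


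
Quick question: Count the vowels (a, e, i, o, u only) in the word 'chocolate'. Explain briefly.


Vowels in 'chocolate': o, o, a, e = 4 vowels.

4


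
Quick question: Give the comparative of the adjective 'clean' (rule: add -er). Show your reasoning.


Apply comparative formation (add -er): 'clean' -> 'cleaner'.

cleaner


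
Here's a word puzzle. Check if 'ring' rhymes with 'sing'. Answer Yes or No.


Rime (stressed vowel + following sounds) of 'ring': -ing = /ɪŋ/
Rime of 'sing': -ing = /ɪŋ/
/ɪŋ/ and /ɪŋ/ are the same ending sound, so the words rhyme.

Yes
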